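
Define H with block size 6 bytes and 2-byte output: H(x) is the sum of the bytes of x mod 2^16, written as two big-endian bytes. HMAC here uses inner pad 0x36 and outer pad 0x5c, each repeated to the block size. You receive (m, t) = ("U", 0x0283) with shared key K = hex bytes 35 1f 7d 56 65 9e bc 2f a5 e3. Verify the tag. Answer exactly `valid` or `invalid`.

Key hex bytes 35 1f 7d 56 65 9e bc 2f a5 e3 is 10 bytes > B = 6, so hash it first: H(key) = 04 9d, then zero-pad to 6 bytes: K' = 04 9d 00 00 00 00.
K' ⊕ ipad = 32 ab 36 36 36 36; K' ⊕ opad = 58 c1 5c 5c 5c 5c.
Inner hash: sum = 50+171+54+54+54+54+85 = 522 → 02 0a.
Outer hash (recomputed tag): sum = 88+193+92+92+92+92+2+10 = 661 → 02 95.
Recomputed tag = 0295; claimed = 0283 → mismatch.

invalid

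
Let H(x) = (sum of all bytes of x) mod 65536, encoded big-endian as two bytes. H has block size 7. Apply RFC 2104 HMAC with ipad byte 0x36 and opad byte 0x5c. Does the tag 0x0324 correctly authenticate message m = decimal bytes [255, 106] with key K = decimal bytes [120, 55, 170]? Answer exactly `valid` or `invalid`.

valid

Key decimal bytes [120, 55, 170] = 78 37 aa is 3 bytes ≤ B = 7; zero-pad to 7 bytes: K' = 78 37 aa 00 00 00 00.
K' ⊕ ipad = 4e 01 9c 36 36 36 36; K' ⊕ opad = 24 6b f6 5c 5c 5c 5c.
Inner hash: sum = 78+1+156+54+54+54+54+255+106 = 812 → 03 2c.
Outer hash (recomputed tag): sum = 36+107+246+92+92+92+92+3+44 = 804 → 03 24.
Recomputed tag = 0324; claimed = 0324 → match.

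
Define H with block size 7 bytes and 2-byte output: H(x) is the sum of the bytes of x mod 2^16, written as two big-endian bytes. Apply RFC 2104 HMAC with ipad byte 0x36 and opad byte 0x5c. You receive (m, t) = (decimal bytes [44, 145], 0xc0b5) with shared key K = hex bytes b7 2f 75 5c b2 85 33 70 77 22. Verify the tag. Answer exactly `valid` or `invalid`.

Key hex bytes b7 2f 75 5c b2 85 33 70 77 22 is 10 bytes > B = 7, so hash it first: H(key) = 04 2a, then zero-pad to 7 bytes: K' = 04 2a 00 00 00 00 00.
K' ⊕ ipad = 32 1c 36 36 36 36 36; K' ⊕ opad = 58 76 5c 5c 5c 5c 5c.
Inner hash: sum = 50+28+54+54+54+54+54+44+145 = 537 → 02 19.
Outer hash (recomputed tag): sum = 88+118+92+92+92+92+92+2+25 = 693 → 02 b5.
Recomputed tag = 02b5; claimed = c0b5 → mismatch.

invalid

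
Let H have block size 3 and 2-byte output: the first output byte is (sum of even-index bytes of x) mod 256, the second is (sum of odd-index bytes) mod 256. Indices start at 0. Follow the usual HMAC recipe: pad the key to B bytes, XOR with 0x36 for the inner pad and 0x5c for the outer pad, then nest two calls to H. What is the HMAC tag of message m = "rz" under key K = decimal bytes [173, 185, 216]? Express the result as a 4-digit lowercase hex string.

76e8

Key decimal bytes [173, 185, 216] = ad b9 d8 is exactly B = 3 bytes: K' = ad b9 d8.
K' ⊕ ipad = 9b 8f ee.  K' ⊕ opad = f1 e5 84.
Inner input = (K'⊕ipad) ∥ m = 9b 8f ee ∥ 72 7a.
Inner hash: even-index sum = 515 mod 256 = 3; odd-index sum = 257 mod 256 = 1 → 03 01.
Outer input = (K'⊕opad) ∥ inner = f1 e5 84 ∥ 03 01.
Outer hash (tag): even-index sum = 374 mod 256 = 118; odd-index sum = 232 mod 256 = 232 → 76 e8.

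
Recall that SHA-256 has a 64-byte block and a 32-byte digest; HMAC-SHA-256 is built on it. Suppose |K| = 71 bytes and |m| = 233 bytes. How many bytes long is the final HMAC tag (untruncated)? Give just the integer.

32

The tag is one SHA-256 digest: 32 bytes.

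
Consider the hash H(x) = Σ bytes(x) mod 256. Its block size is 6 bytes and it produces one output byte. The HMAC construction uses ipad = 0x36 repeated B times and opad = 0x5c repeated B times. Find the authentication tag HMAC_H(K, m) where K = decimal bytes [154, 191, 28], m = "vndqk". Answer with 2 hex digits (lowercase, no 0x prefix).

Key decimal bytes [154, 191, 28] = 9a bf 1c is 3 bytes ≤ B = 6; zero-pad to 6 bytes: K' = 9a bf 1c 00 00 00.
K' ⊕ ipad = ac 89 2a 36 36 36.  K' ⊕ opad = c6 e3 40 5c 5c 5c.
Inner input = (K'⊕ipad) ∥ m = ac 89 2a 36 36 36 ∥ 76 6e 64 71 6b.
Inner hash: sum = 172+137+42+54+54+54+118+110+100+113+107 = 1061; mod 256 = 37 → 25.
Outer input = (K'⊕opad) ∥ inner = c6 e3 40 5c 5c 5c ∥ 25.
Outer hash (tag): sum = 198+227+64+92+92+92+37 = 802; mod 256 = 34 → 22.

22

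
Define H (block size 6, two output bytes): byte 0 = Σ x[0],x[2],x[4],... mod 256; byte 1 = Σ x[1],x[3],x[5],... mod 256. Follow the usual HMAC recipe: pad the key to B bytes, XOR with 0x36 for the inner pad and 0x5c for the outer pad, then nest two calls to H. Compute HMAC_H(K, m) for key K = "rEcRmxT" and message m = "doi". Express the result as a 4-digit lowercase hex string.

Key "rEcRmxT" = 72 45 63 52 6d 78 54 is 7 bytes > B = 6, so hash it first: H(key) = 96 0f, then zero-pad to 6 bytes: K' = 96 0f 00 00 00 00.
K' ⊕ ipad = a0 39 36 36 36 36.  K' ⊕ opad = ca 53 5c 5c 5c 5c.
Inner input = (K'⊕ipad) ∥ m = a0 39 36 36 36 36 ∥ 64 6f 69.
Inner hash: even-index sum = 473 mod 256 = 217; odd-index sum = 276 mod 256 = 20 → d9 14.
Outer input = (K'⊕opad) ∥ inner = ca 53 5c 5c 5c 5c ∥ d9 14.
Outer hash (tag): even-index sum = 603 mod 256 = 91; odd-index sum = 287 mod 256 = 31 → 5b 1f.

5b1f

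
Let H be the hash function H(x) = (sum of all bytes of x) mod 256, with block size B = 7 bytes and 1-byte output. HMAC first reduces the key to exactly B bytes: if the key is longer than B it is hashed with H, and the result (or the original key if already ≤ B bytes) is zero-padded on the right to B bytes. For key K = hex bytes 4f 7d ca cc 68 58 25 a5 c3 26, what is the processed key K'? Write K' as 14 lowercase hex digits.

d5000000000000

|K| = 10 > B = 7, so first hash the key.
H(K): sum = 79+125+202+204+104+88+37+165+195+38 = 1237; mod 256 = 213 → d5.
Zero-pad H(K) = d5 to 7 bytes: K' = d5 00 00 00 00 00 00.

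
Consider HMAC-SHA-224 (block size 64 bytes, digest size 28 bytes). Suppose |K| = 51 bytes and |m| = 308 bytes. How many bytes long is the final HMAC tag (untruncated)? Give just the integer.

28

The tag is one SHA-224 digest: 28 bytes.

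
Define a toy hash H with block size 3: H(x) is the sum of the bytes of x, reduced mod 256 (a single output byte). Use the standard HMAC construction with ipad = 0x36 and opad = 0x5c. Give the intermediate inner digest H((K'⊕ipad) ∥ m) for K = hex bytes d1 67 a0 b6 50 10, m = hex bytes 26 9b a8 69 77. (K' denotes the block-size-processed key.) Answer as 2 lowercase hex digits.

Key hex bytes d1 67 a0 b6 50 10 is 6 bytes > B = 3, so hash it first: H(key) = ee, then zero-pad to 3 bytes: K' = ee 00 00.
K' ⊕ ipad = d8 36 36.
Inner input = d8 36 36 ∥ 26 9b a8 69 77.
Inner hash: sum = 216+54+54+38+155+168+105+119 = 909; mod 256 = 141 → 8d.

8d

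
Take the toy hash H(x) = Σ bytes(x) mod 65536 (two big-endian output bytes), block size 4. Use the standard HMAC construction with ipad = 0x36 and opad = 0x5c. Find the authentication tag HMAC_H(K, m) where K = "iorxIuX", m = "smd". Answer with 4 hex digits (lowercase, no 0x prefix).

026e

Key "iorxIuX" = 69 6f 72 78 49 75 58 is 7 bytes > B = 4, so hash it first: H(key) = 02 d8, then zero-pad to 4 bytes: K' = 02 d8 00 00.
K' ⊕ ipad = 34 ee 36 36.  K' ⊕ opad = 5e 84 5c 5c.
Inner input = (K'⊕ipad) ∥ m = 34 ee 36 36 ∥ 73 6d 64.
Inner hash: sum = 52+238+54+54+115+109+100 = 722 → 02 d2.
Outer input = (K'⊕opad) ∥ inner = 5e 84 5c 5c ∥ 02 d2.
Outer hash (tag): sum = 94+132+92+92+2+210 = 622 → 02 6e.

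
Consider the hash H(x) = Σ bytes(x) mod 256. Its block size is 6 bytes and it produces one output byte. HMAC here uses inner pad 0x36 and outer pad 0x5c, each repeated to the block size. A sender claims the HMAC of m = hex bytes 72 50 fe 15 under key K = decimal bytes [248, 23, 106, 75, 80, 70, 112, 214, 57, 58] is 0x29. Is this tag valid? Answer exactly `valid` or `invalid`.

invalid

Key decimal bytes [248, 23, 106, 75, 80, 70, 112, 214, 57, 58] = f8 17 6a 4b 50 46 70 d6 39 3a is 10 bytes > B = 6, so hash it first: H(key) = 13, then zero-pad to 6 bytes: K' = 13 00 00 00 00 00.
K' ⊕ ipad = 25 36 36 36 36 36; K' ⊕ opad = 4f 5c 5c 5c 5c 5c.
Inner hash: sum = 37+54+54+54+54+54+114+80+254+21 = 776; mod 256 = 8 → 08.
Outer hash (recomputed tag): sum = 79+92+92+92+92+92+8 = 547; mod 256 = 35 → 23.
Recomputed tag = 23; claimed = 29 → mismatch.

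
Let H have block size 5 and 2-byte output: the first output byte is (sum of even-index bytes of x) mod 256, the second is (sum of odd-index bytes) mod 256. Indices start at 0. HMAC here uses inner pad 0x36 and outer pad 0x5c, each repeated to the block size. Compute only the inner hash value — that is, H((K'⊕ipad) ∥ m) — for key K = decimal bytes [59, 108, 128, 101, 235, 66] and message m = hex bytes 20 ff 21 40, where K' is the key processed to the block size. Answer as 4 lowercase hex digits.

3b9c

Key decimal bytes [59, 108, 128, 101, 235, 66] = 3b 6c 80 65 eb 42 is 6 bytes > B = 5, so hash it first: H(key) = a6 13, then zero-pad to 5 bytes: K' = a6 13 00 00 00.
K' ⊕ ipad = 90 25 36 36 36.
Inner input = 90 25 36 36 36 ∥ 20 ff 21 40.
Inner hash: even-index sum = 571 mod 256 = 59; odd-index sum = 156 mod 256 = 156 → 3b 9c.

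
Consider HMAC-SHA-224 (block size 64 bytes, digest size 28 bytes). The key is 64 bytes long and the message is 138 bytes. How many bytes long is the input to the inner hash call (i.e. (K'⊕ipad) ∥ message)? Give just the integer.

Key is 64 ≤ 64 bytes, zero-padded: |K'| = 64.
Inner input = (K'⊕ipad) ∥ m → 64 + 138 = 202 bytes.

202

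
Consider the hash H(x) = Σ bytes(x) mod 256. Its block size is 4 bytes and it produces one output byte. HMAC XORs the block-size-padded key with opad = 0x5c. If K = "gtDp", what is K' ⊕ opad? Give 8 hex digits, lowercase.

Key "gtDp" = 67 74 44 70 is exactly B = 4 bytes: K' = 67 74 44 70.
XOR each byte with 0x5c: 67⊕5c=3b, 74⊕5c=28, 44⊕5c=18, 70⊕5c=2c.

3b28182c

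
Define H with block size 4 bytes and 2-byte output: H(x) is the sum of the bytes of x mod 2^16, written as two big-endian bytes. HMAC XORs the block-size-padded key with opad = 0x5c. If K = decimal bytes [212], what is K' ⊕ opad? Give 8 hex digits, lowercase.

Key decimal bytes [212] = d4 is 1 byte ≤ B = 4; zero-pad to 4 bytes: K' = d4 00 00 00.
XOR each byte with 0x5c: d4⊕5c=88, 00⊕5c=5c, 00⊕5c=5c, 00⊕5c=5c.

885c5c5c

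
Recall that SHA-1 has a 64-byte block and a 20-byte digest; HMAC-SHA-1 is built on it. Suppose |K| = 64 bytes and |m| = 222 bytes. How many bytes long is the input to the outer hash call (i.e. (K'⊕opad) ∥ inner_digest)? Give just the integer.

84

Key is 64 ≤ 64 bytes, zero-padded: |K'| = 64.
Outer input = (K'⊕opad) ∥ H(inner) → 64 + 20 = 84 bytes.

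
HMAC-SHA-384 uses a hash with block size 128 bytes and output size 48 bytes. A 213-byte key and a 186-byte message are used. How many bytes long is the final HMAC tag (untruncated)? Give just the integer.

The tag is one SHA-384 digest: 48 bytes.

48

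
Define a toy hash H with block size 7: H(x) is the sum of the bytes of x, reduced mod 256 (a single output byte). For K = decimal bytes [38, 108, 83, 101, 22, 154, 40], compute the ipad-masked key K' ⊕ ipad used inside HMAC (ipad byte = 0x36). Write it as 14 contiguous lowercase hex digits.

Key decimal bytes [38, 108, 83, 101, 22, 154, 40] = 26 6c 53 65 16 9a 28 is exactly B = 7 bytes: K' = 26 6c 53 65 16 9a 28.
XOR each byte with 0x36: 26⊕36=10, 6c⊕36=5a, 53⊕36=65, 65⊕36=53, 16⊕36=20, 9a⊕36=ac, 28⊕36=1e.

105a655320ac1e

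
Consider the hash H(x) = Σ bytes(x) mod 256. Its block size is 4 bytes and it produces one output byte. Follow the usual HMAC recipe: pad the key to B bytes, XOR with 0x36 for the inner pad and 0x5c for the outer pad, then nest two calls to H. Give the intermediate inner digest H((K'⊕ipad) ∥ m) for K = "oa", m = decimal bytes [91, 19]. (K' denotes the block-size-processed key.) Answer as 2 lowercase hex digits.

8a

Key "oa" = 6f 61 is 2 bytes ≤ B = 4; zero-pad to 4 bytes: K' = 6f 61 00 00.
K' ⊕ ipad = 59 57 36 36.
Inner input = 59 57 36 36 ∥ 5b 13.
Inner hash: sum = 89+87+54+54+91+19 = 394; mod 256 = 138 → 8a.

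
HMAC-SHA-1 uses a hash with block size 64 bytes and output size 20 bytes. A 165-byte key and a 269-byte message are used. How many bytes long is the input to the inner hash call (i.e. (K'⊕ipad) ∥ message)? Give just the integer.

333

Key is 165 > 64 bytes, so it is hashed to 20 bytes then zero-padded to 64: |K'| = 64.
Inner input = (K'⊕ipad) ∥ m → 64 + 269 = 333 bytes.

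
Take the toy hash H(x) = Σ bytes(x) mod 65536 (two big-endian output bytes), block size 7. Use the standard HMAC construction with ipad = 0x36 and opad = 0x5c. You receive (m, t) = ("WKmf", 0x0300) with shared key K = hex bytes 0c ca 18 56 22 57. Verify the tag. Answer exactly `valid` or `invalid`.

valid

Key hex bytes 0c ca 18 56 22 57 is 6 bytes ≤ B = 7; zero-pad to 7 bytes: K' = 0c ca 18 56 22 57 00.
K' ⊕ ipad = 3a fc 2e 60 14 61 36; K' ⊕ opad = 50 96 44 0a 7e 0b 5c.
Inner hash: sum = 58+252+46+96+20+97+54+87+75+109+102 = 996 → 03 e4.
Outer hash (recomputed tag): sum = 80+150+68+10+126+11+92+3+228 = 768 → 03 00.
Recomputed tag = 0300; claimed = 0300 → match.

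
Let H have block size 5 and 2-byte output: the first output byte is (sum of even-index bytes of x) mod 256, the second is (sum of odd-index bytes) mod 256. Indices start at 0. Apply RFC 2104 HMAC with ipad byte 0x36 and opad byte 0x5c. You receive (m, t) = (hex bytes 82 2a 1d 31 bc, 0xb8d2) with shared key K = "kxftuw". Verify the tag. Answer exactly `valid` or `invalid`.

Key "kxftuw" = 6b 78 66 74 75 77 is 6 bytes > B = 5, so hash it first: H(key) = 46 63, then zero-pad to 5 bytes: K' = 46 63 00 00 00.
K' ⊕ ipad = 70 55 36 36 36; K' ⊕ opad = 1a 3f 5c 5c 5c.
Inner hash: even-index sum = 311 mod 256 = 55; odd-index sum = 486 mod 256 = 230 → 37 e6.
Outer hash (recomputed tag): even-index sum = 440 mod 256 = 184; odd-index sum = 210 mod 256 = 210 → b8 d2.
Recomputed tag = b8d2; claimed = b8d2 → match.

valid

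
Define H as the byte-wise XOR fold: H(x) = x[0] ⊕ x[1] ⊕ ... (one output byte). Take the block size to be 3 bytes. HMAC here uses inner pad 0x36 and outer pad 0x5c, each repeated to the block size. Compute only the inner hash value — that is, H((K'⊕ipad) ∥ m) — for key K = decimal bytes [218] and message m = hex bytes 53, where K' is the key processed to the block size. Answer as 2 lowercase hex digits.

bf

Key decimal bytes [218] = da is 1 byte ≤ B = 3; zero-pad to 3 bytes: K' = da 00 00.
K' ⊕ ipad = ec 36 36.
Inner input = ec 36 36 ∥ 53.
Inner hash: XOR ec⊕36⊕36⊕53 = bf.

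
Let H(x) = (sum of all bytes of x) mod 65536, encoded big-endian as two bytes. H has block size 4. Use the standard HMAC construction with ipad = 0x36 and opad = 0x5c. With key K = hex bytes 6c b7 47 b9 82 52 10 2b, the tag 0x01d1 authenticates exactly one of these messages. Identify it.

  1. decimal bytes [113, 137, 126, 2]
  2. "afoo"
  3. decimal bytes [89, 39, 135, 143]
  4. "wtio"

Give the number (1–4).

2

Key hex bytes 6c b7 47 b9 82 52 10 2b is 8 bytes > B = 4, so hash it first: H(key) = 03 32, then zero-pad to 4 bytes: K' = 03 32 00 00.
K' ⊕ ipad = 35 04 36 36; K' ⊕ opad = 5f 6e 5c 5c.
m1: inner = H(35 04 36 36 71 89 7e 02) = 02 1f; tag = H(5f 6e 5c 5c 02 1f) = 01a6
m2: inner = H(35 04 36 36 61 66 6f 6f) = 02 4a; tag = H(5f 6e 5c 5c 02 4a) = 01d1 ← matches
m3: inner = H(35 04 36 36 59 27 87 8f) = 02 3b; tag = H(5f 6e 5c 5c 02 3b) = 01c2
m4: inner = H(35 04 36 36 77 74 69 6f) = 02 68; tag = H(5f 6e 5c 5c 02 68) = 01ef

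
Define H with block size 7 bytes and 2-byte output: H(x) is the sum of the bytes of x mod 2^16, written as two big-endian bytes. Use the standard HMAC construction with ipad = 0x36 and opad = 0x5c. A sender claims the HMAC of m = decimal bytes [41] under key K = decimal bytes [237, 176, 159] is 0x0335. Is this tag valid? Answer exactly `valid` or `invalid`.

Key decimal bytes [237, 176, 159] = ed b0 9f is 3 bytes ≤ B = 7; zero-pad to 7 bytes: K' = ed b0 9f 00 00 00 00.
K' ⊕ ipad = db 86 a9 36 36 36 36; K' ⊕ opad = b1 ec c3 5c 5c 5c 5c.
Inner hash: sum = 219+134+169+54+54+54+54+41 = 779 → 03 0b.
Outer hash (recomputed tag): sum = 177+236+195+92+92+92+92+3+11 = 990 → 03 de.
Recomputed tag = 03de; claimed = 0335 → mismatch.

invalid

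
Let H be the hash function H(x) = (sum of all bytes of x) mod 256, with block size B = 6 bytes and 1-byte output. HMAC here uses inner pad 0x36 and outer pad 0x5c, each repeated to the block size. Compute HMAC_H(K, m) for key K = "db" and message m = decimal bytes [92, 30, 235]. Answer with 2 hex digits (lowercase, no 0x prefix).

c9

Key "db" = 64 62 is 2 bytes ≤ B = 6; zero-pad to 6 bytes: K' = 64 62 00 00 00 00.
K' ⊕ ipad = 52 54 36 36 36 36.  K' ⊕ opad = 38 3e 5c 5c 5c 5c.
Inner input = (K'⊕ipad) ∥ m = 52 54 36 36 36 36 ∥ 5c 1e eb.
Inner hash: sum = 82+84+54+54+54+54+92+30+235 = 739; mod 256 = 227 → e3.
Outer input = (K'⊕opad) ∥ inner = 38 3e 5c 5c 5c 5c ∥ e3.
Outer hash (tag): sum = 56+62+92+92+92+92+227 = 713; mod 256 = 201 → c9.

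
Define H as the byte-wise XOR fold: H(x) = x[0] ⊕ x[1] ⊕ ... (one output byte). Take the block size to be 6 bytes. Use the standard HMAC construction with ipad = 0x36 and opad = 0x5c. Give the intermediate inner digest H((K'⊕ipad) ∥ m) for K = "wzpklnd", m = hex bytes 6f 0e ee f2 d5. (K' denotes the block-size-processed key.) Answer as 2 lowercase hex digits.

d8

Key "wzpklnd" = 77 7a 70 6b 6c 6e 64 is 7 bytes > B = 6, so hash it first: H(key) = 70, then zero-pad to 6 bytes: K' = 70 00 00 00 00 00.
K' ⊕ ipad = 46 36 36 36 36 36.
Inner input = 46 36 36 36 36 36 ∥ 6f 0e ee f2 d5.
Inner hash: XOR 46⊕36⊕36⊕36⊕36⊕36⊕6f⊕0e⊕ee⊕f2⊕d5 = d8.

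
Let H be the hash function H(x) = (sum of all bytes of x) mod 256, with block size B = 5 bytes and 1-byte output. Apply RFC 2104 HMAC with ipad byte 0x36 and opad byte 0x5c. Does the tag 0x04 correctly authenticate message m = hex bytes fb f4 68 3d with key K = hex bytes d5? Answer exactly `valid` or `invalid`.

Key hex bytes d5 is 1 byte ≤ B = 5; zero-pad to 5 bytes: K' = d5 00 00 00 00.
K' ⊕ ipad = e3 36 36 36 36; K' ⊕ opad = 89 5c 5c 5c 5c.
Inner hash: sum = 227+54+54+54+54+251+244+104+61 = 1103; mod 256 = 79 → 4f.
Outer hash (recomputed tag): sum = 137+92+92+92+92+79 = 584; mod 256 = 72 → 48.
Recomputed tag = 48; claimed = 04 → mismatch.

invalid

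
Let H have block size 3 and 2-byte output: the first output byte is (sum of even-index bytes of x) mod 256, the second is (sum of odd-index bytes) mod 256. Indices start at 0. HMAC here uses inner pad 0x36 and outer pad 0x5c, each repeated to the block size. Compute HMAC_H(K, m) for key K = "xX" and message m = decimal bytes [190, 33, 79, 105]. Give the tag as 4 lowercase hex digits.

Key "xX" = 78 58 is 2 bytes ≤ B = 3; zero-pad to 3 bytes: K' = 78 58 00.
K' ⊕ ipad = 4e 6e 36.  K' ⊕ opad = 24 04 5c.
Inner input = (K'⊕ipad) ∥ m = 4e 6e 36 ∥ be 21 4f 69.
Inner hash: even-index sum = 270 mod 256 = 14; odd-index sum = 379 mod 256 = 123 → 0e 7b.
Outer input = (K'⊕opad) ∥ inner = 24 04 5c ∥ 0e 7b.
Outer hash (tag): even-index sum = 251 mod 256 = 251; odd-index sum = 18 mod 256 = 18 → fb 12.

fb12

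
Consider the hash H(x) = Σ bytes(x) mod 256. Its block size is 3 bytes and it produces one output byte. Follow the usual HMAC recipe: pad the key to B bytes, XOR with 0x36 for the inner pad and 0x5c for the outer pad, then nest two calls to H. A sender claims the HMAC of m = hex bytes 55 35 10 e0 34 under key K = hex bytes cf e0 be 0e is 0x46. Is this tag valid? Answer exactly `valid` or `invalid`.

valid

Key hex bytes cf e0 be 0e is 4 bytes > B = 3, so hash it first: H(key) = 7b, then zero-pad to 3 bytes: K' = 7b 00 00.
K' ⊕ ipad = 4d 36 36; K' ⊕ opad = 27 5c 5c.
Inner hash: sum = 77+54+54+85+53+16+224+52 = 615; mod 256 = 103 → 67.
Outer hash (recomputed tag): sum = 39+92+92+103 = 326; mod 256 = 70 → 46.
Recomputed tag = 46; claimed = 46 → match.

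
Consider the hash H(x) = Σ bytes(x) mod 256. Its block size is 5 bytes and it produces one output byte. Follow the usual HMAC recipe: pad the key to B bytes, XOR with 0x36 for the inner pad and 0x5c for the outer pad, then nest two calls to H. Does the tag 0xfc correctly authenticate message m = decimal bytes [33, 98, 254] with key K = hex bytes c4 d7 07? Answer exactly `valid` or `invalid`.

Key hex bytes c4 d7 07 is 3 bytes ≤ B = 5; zero-pad to 5 bytes: K' = c4 d7 07 00 00.
K' ⊕ ipad = f2 e1 31 36 36; K' ⊕ opad = 98 8b 5b 5c 5c.
Inner hash: sum = 242+225+49+54+54+33+98+254 = 1009; mod 256 = 241 → f1.
Outer hash (recomputed tag): sum = 152+139+91+92+92+241 = 807; mod 256 = 39 → 27.
Recomputed tag = 27; claimed = fc → mismatch.

invalid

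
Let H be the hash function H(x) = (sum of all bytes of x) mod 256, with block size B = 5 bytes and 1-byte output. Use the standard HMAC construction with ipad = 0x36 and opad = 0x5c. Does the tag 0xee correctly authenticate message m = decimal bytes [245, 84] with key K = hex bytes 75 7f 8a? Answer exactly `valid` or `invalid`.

Key hex bytes 75 7f 8a is 3 bytes ≤ B = 5; zero-pad to 5 bytes: K' = 75 7f 8a 00 00.
K' ⊕ ipad = 43 49 bc 36 36; K' ⊕ opad = 29 23 d6 5c 5c.
Inner hash: sum = 67+73+188+54+54+245+84 = 765; mod 256 = 253 → fd.
Outer hash (recomputed tag): sum = 41+35+214+92+92+253 = 727; mod 256 = 215 → d7.
Recomputed tag = d7; claimed = ee → mismatch.

invalid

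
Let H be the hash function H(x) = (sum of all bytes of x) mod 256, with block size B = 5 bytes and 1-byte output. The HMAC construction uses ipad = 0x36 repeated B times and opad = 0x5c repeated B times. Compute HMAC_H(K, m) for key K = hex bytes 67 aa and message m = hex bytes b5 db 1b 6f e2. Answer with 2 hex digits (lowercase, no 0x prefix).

Key hex bytes 67 aa is 2 bytes ≤ B = 5; zero-pad to 5 bytes: K' = 67 aa 00 00 00.
K' ⊕ ipad = 51 9c 36 36 36.  K' ⊕ opad = 3b f6 5c 5c 5c.
Inner input = (K'⊕ipad) ∥ m = 51 9c 36 36 36 ∥ b5 db 1b 6f e2.
Inner hash: sum = 81+156+54+54+54+181+219+27+111+226 = 1163; mod 256 = 139 → 8b.
Outer input = (K'⊕opad) ∥ inner = 3b f6 5c 5c 5c ∥ 8b.
Outer hash (tag): sum = 59+246+92+92+92+139 = 720; mod 256 = 208 → d0.

d0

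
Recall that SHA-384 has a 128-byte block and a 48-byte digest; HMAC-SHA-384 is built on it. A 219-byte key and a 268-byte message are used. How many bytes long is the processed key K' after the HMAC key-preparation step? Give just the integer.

128

Key is 219 > 128 bytes, so it is hashed to 48 bytes then zero-padded to 128: |K'| = 128.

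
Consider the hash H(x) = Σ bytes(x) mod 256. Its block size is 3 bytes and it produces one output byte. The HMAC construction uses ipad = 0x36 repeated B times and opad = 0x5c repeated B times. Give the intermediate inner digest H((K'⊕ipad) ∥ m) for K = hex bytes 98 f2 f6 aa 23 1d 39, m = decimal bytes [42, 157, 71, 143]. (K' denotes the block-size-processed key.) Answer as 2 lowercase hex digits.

Key hex bytes 98 f2 f6 aa 23 1d 39 is 7 bytes > B = 3, so hash it first: H(key) = a3, then zero-pad to 3 bytes: K' = a3 00 00.
K' ⊕ ipad = 95 36 36.
Inner input = 95 36 36 ∥ 2a 9d 47 8f.
Inner hash: sum = 149+54+54+42+157+71+143 = 670; mod 256 = 158 → 9e.

9e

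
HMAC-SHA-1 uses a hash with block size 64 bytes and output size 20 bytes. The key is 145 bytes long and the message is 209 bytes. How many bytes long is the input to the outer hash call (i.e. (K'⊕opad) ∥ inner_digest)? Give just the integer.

Key is 145 > 64 bytes, so it is hashed to 20 bytes then zero-padded to 64: |K'| = 64.
Outer input = (K'⊕opad) ∥ H(inner) → 64 + 20 = 84 bytes.

84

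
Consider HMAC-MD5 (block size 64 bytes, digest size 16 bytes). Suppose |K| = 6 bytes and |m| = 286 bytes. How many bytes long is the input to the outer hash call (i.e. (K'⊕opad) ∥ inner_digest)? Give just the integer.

Key is 6 ≤ 64 bytes, zero-padded: |K'| = 64.
Outer input = (K'⊕opad) ∥ H(inner) → 64 + 16 = 80 bytes.

80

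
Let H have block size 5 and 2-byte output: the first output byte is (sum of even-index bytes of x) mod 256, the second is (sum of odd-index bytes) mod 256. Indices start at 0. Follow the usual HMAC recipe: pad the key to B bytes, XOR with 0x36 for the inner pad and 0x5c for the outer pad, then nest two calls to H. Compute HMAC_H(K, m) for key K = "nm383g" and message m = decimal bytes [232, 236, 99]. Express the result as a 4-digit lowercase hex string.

fbe6

Key "nm383g" = 6e 6d 33 38 33 67 is 6 bytes > B = 5, so hash it first: H(key) = d4 0c, then zero-pad to 5 bytes: K' = d4 0c 00 00 00.
K' ⊕ ipad = e2 3a 36 36 36.  K' ⊕ opad = 88 50 5c 5c 5c.
Inner input = (K'⊕ipad) ∥ m = e2 3a 36 36 36 ∥ e8 ec 63.
Inner hash: even-index sum = 570 mod 256 = 58; odd-index sum = 443 mod 256 = 187 → 3a bb.
Outer input = (K'⊕opad) ∥ inner = 88 50 5c 5c 5c ∥ 3a bb.
Outer hash (tag): even-index sum = 507 mod 256 = 251; odd-index sum = 230 mod 256 = 230 → fb e6.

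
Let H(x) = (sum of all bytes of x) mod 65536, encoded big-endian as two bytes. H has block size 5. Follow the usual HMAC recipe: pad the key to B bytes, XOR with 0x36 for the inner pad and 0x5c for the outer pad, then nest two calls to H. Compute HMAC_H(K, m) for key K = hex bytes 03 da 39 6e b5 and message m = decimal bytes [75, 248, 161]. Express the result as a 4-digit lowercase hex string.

Key hex bytes 03 da 39 6e b5 is exactly B = 5 bytes: K' = 03 da 39 6e b5.
K' ⊕ ipad = 35 ec 0f 58 83.  K' ⊕ opad = 5f 86 65 32 e9.
Inner input = (K'⊕ipad) ∥ m = 35 ec 0f 58 83 ∥ 4b f8 a1.
Inner hash: sum = 53+236+15+88+131+75+248+161 = 1007 → 03 ef.
Outer input = (K'⊕opad) ∥ inner = 5f 86 65 32 e9 ∥ 03 ef.
Outer hash (tag): sum = 95+134+101+50+233+3+239 = 855 → 03 57.

0357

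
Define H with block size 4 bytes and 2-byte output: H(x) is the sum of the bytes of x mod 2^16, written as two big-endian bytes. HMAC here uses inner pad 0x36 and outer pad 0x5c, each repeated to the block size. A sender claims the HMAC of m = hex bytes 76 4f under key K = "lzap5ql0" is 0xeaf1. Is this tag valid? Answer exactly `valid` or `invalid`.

Key "lzap5ql0" = 6c 7a 61 70 35 71 6c 30 is 8 bytes > B = 4, so hash it first: H(key) = 02 f9, then zero-pad to 4 bytes: K' = 02 f9 00 00.
K' ⊕ ipad = 34 cf 36 36; K' ⊕ opad = 5e a5 5c 5c.
Inner hash: sum = 52+207+54+54+118+79 = 564 → 02 34.
Outer hash (recomputed tag): sum = 94+165+92+92+2+52 = 497 → 01 f1.
Recomputed tag = 01f1; claimed = eaf1 → mismatch.

invalid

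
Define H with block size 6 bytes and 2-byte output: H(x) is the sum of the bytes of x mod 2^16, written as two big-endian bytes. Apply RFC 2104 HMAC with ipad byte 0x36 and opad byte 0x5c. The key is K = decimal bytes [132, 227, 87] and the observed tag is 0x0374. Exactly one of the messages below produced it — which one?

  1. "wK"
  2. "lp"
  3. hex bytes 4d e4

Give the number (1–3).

Key decimal bytes [132, 227, 87] = 84 e3 57 is 3 bytes ≤ B = 6; zero-pad to 6 bytes: K' = 84 e3 57 00 00 00.
K' ⊕ ipad = b2 d5 61 36 36 36; K' ⊕ opad = d8 bf 0b 5c 5c 5c.
m1: inner = H(b2 d5 61 36 36 36 77 4b) = 03 4c; tag = H(d8 bf 0b 5c 5c 5c 03 4c) = 0305
m2: inner = H(b2 d5 61 36 36 36 6c 70) = 03 66; tag = H(d8 bf 0b 5c 5c 5c 03 66) = 031f
m3: inner = H(b2 d5 61 36 36 36 4d e4) = 03 bb; tag = H(d8 bf 0b 5c 5c 5c 03 bb) = 0374 ← matches

3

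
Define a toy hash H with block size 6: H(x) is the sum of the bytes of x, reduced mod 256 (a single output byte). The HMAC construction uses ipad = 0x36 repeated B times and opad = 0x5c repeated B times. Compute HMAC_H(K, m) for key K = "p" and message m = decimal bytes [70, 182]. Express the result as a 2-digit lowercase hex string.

48

Key "p" = 70 is 1 byte ≤ B = 6; zero-pad to 6 bytes: K' = 70 00 00 00 00 00.
K' ⊕ ipad = 46 36 36 36 36 36.  K' ⊕ opad = 2c 5c 5c 5c 5c 5c.
Inner input = (K'⊕ipad) ∥ m = 46 36 36 36 36 36 ∥ 46 b6.
Inner hash: sum = 70+54+54+54+54+54+70+182 = 592; mod 256 = 80 → 50.
Outer input = (K'⊕opad) ∥ inner = 2c 5c 5c 5c 5c 5c ∥ 50.
Outer hash (tag): sum = 44+92+92+92+92+92+80 = 584; mod 256 = 72 → 48.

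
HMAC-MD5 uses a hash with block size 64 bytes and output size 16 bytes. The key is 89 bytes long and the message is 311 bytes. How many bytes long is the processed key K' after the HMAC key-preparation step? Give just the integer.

Key is 89 > 64 bytes, so it is hashed to 16 bytes then zero-padded to 64: |K'| = 64.

64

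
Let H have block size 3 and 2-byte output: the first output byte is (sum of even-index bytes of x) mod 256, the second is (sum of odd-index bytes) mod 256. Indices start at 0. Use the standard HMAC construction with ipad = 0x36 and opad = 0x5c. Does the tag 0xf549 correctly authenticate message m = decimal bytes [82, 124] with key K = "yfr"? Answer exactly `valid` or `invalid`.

valid

Key "yfr" = 79 66 72 is exactly B = 3 bytes: K' = 79 66 72.
K' ⊕ ipad = 4f 50 44; K' ⊕ opad = 25 3a 2e.
Inner hash: even-index sum = 271 mod 256 = 15; odd-index sum = 162 mod 256 = 162 → 0f a2.
Outer hash (recomputed tag): even-index sum = 245 mod 256 = 245; odd-index sum = 73 mod 256 = 73 → f5 49.
Recomputed tag = f549; claimed = f549 → match.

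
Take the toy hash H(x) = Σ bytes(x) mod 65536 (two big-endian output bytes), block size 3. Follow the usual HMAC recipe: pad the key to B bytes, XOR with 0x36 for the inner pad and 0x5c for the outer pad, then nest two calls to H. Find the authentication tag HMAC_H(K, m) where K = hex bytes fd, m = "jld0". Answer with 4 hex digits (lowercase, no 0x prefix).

Key hex bytes fd is 1 byte ≤ B = 3; zero-pad to 3 bytes: K' = fd 00 00.
K' ⊕ ipad = cb 36 36.  K' ⊕ opad = a1 5c 5c.
Inner input = (K'⊕ipad) ∥ m = cb 36 36 ∥ 6a 6c 64 30.
Inner hash: sum = 203+54+54+106+108+100+48 = 673 → 02 a1.
Outer input = (K'⊕opad) ∥ inner = a1 5c 5c ∥ 02 a1.
Outer hash (tag): sum = 161+92+92+2+161 = 508 → 01 fc.

01fc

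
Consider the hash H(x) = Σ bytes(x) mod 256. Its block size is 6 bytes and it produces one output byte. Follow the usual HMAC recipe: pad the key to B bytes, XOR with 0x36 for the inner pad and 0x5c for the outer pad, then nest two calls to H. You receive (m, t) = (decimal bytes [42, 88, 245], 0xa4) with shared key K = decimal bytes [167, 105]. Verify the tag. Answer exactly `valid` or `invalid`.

Key decimal bytes [167, 105] = a7 69 is 2 bytes ≤ B = 6; zero-pad to 6 bytes: K' = a7 69 00 00 00 00.
K' ⊕ ipad = 91 5f 36 36 36 36; K' ⊕ opad = fb 35 5c 5c 5c 5c.
Inner hash: sum = 145+95+54+54+54+54+42+88+245 = 831; mod 256 = 63 → 3f.
Outer hash (recomputed tag): sum = 251+53+92+92+92+92+63 = 735; mod 256 = 223 → df.
Recomputed tag = df; claimed = a4 → mismatch.

invalid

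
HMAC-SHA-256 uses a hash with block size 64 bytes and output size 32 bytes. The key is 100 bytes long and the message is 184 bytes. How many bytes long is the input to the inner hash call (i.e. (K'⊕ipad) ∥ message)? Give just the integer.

Key is 100 > 64 bytes, so it is hashed to 32 bytes then zero-padded to 64: |K'| = 64.
Inner input = (K'⊕ipad) ∥ m → 64 + 184 = 248 bytes.

248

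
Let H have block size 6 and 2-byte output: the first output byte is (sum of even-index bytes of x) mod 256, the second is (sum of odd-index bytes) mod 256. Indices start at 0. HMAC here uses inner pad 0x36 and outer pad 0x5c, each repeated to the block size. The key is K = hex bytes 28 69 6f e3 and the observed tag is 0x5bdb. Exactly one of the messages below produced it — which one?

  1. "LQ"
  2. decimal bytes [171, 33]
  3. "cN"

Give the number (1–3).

2

Key hex bytes 28 69 6f e3 is 4 bytes ≤ B = 6; zero-pad to 6 bytes: K' = 28 69 6f e3 00 00.
K' ⊕ ipad = 1e 5f 59 d5 36 36; K' ⊕ opad = 74 35 33 bf 5c 5c.
m1: inner = H(1e 5f 59 d5 36 36 4c 51) = f9 bb; tag = H(74 35 33 bf 5c 5c f9 bb) = fc0b
m2: inner = H(1e 5f 59 d5 36 36 ab 21) = 58 8b; tag = H(74 35 33 bf 5c 5c 58 8b) = 5bdb ← matches
m3: inner = H(1e 5f 59 d5 36 36 63 4e) = 10 b8; tag = H(74 35 33 bf 5c 5c 10 b8) = 1308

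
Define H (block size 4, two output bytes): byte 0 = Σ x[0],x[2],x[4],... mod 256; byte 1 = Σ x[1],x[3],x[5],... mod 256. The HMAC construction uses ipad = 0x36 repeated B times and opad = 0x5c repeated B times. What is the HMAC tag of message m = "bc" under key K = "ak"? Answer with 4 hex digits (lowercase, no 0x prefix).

8889

Key "ak" = 61 6b is 2 bytes ≤ B = 4; zero-pad to 4 bytes: K' = 61 6b 00 00.
K' ⊕ ipad = 57 5d 36 36.  K' ⊕ opad = 3d 37 5c 5c.
Inner input = (K'⊕ipad) ∥ m = 57 5d 36 36 ∥ 62 63.
Inner hash: even-index sum = 239 mod 256 = 239; odd-index sum = 246 mod 256 = 246 → ef f6.
Outer input = (K'⊕opad) ∥ inner = 3d 37 5c 5c ∥ ef f6.
Outer hash (tag): even-index sum = 392 mod 256 = 136; odd-index sum = 393 mod 256 = 137 → 88 89.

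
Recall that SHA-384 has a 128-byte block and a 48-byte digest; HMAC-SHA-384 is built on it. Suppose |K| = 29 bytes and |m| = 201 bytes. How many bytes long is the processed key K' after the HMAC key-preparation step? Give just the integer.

Key is 29 ≤ 128 bytes, zero-padded: |K'| = 128.

128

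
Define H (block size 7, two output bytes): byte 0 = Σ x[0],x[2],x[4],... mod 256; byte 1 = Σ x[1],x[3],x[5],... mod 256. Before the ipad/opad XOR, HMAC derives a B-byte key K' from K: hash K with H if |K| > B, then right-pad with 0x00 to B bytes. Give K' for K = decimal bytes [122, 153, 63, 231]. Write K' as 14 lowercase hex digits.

Key decimal bytes [122, 153, 63, 231] = 7a 99 3f e7 is 4 bytes ≤ B = 7; zero-pad to 7 bytes: K' = 7a 99 3f e7 00 00 00.

7a993fe7000000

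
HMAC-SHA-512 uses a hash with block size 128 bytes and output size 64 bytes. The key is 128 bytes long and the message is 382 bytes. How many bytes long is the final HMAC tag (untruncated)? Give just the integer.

The tag is one SHA-512 digest: 64 bytes.

64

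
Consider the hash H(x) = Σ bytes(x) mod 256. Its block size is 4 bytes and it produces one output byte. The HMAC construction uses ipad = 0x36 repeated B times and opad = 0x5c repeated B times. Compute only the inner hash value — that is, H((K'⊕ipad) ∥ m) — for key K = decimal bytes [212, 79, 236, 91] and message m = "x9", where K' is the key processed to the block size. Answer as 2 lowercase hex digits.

53

Key decimal bytes [212, 79, 236, 91] = d4 4f ec 5b is exactly B = 4 bytes: K' = d4 4f ec 5b.
K' ⊕ ipad = e2 79 da 6d.
Inner input = e2 79 da 6d ∥ 78 39.
Inner hash: sum = 226+121+218+109+120+57 = 851; mod 256 = 83 → 53.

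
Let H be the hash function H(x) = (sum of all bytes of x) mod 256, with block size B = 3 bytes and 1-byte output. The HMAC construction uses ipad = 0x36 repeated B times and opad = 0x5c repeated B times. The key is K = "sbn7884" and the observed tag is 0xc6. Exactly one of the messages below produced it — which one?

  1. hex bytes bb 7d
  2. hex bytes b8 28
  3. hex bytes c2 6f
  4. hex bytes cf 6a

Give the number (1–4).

Key "sbn7884" = 73 62 6e 37 38 38 34 is 7 bytes > B = 3, so hash it first: H(key) = 1e, then zero-pad to 3 bytes: K' = 1e 00 00.
K' ⊕ ipad = 28 36 36; K' ⊕ opad = 42 5c 5c.
m1: inner = H(28 36 36 bb 7d) = cc; tag = H(42 5c 5c cc) = c6 ← matches
m2: inner = H(28 36 36 b8 28) = 74; tag = H(42 5c 5c 74) = 6e
m3: inner = H(28 36 36 c2 6f) = c5; tag = H(42 5c 5c c5) = bf
m4: inner = H(28 36 36 cf 6a) = cd; tag = H(42 5c 5c cd) = c7

1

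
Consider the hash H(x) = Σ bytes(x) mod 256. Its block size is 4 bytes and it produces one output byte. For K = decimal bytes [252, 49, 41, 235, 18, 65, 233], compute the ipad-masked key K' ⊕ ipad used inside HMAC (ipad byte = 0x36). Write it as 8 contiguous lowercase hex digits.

4b363636

Key decimal bytes [252, 49, 41, 235, 18, 65, 233] = fc 31 29 eb 12 41 e9 is 7 bytes > B = 4, so hash it first: H(key) = 7d, then zero-pad to 4 bytes: K' = 7d 00 00 00.
XOR each byte with 0x36: 7d⊕36=4b, 00⊕36=36, 00⊕36=36, 00⊕36=36.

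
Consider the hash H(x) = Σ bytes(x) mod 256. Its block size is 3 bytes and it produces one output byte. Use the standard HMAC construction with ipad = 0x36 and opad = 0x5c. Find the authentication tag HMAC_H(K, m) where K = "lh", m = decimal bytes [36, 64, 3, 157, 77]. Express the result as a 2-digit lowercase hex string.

ff

Key "lh" = 6c 68 is 2 bytes ≤ B = 3; zero-pad to 3 bytes: K' = 6c 68 00.
K' ⊕ ipad = 5a 5e 36.  K' ⊕ opad = 30 34 5c.
Inner input = (K'⊕ipad) ∥ m = 5a 5e 36 ∥ 24 40 03 9d 4d.
Inner hash: sum = 90+94+54+36+64+3+157+77 = 575; mod 256 = 63 → 3f.
Outer input = (K'⊕opad) ∥ inner = 30 34 5c ∥ 3f.
Outer hash (tag): sum = 48+52+92+63 = 255 → ff.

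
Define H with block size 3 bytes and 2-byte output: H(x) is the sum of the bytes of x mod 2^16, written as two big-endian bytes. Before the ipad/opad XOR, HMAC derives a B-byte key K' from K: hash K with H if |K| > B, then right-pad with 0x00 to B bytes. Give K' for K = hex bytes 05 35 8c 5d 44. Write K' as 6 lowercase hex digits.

016700

|K| = 5 > B = 3, so first hash the key.
H(K): sum = 5+53+140+93+68 = 359 → 01 67.
Zero-pad H(K) = 01 67 to 3 bytes: K' = 01 67 00.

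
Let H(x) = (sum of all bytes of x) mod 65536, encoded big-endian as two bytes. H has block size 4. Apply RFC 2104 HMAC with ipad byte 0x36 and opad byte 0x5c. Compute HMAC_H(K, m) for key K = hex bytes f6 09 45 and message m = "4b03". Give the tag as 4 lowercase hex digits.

0217

Key hex bytes f6 09 45 is 3 bytes ≤ B = 4; zero-pad to 4 bytes: K' = f6 09 45 00.
K' ⊕ ipad = c0 3f 73 36.  K' ⊕ opad = aa 55 19 5c.
Inner input = (K'⊕ipad) ∥ m = c0 3f 73 36 ∥ 34 62 30 33.
Inner hash: sum = 192+63+115+54+52+98+48+51 = 673 → 02 a1.
Outer input = (K'⊕opad) ∥ inner = aa 55 19 5c ∥ 02 a1.
Outer hash (tag): sum = 170+85+25+92+2+161 = 535 → 02 17.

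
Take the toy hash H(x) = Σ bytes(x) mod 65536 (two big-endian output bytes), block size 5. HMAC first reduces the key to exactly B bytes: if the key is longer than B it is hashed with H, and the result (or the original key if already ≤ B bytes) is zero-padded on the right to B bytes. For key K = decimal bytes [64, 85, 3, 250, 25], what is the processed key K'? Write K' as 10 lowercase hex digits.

Key decimal bytes [64, 85, 3, 250, 25] = 40 55 03 fa 19 is exactly B = 5 bytes: K' = 40 55 03 fa 19.

405503fa19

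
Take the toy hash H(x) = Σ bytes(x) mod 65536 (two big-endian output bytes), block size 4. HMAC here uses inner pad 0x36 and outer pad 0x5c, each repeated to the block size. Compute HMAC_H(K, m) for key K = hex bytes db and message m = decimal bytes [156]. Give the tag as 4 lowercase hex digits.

Key hex bytes db is 1 byte ≤ B = 4; zero-pad to 4 bytes: K' = db 00 00 00.
K' ⊕ ipad = ed 36 36 36.  K' ⊕ opad = 87 5c 5c 5c.
Inner input = (K'⊕ipad) ∥ m = ed 36 36 36 ∥ 9c.
Inner hash: sum = 237+54+54+54+156 = 555 → 02 2b.
Outer input = (K'⊕opad) ∥ inner = 87 5c 5c 5c ∥ 02 2b.
Outer hash (tag): sum = 135+92+92+92+2+43 = 456 → 01 c8.

01c8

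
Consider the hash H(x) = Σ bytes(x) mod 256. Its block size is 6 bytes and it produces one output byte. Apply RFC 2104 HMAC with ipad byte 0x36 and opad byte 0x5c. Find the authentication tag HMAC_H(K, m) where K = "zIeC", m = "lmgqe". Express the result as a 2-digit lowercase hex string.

Key "zIeC" = 7a 49 65 43 is 4 bytes ≤ B = 6; zero-pad to 6 bytes: K' = 7a 49 65 43 00 00.
K' ⊕ ipad = 4c 7f 53 75 36 36.  K' ⊕ opad = 26 15 39 1f 5c 5c.
Inner input = (K'⊕ipad) ∥ m = 4c 7f 53 75 36 36 ∥ 6c 6d 67 71 65.
Inner hash: sum = 76+127+83+117+54+54+108+109+103+113+101 = 1045; mod 256 = 21 → 15.
Outer input = (K'⊕opad) ∥ inner = 26 15 39 1f 5c 5c ∥ 15.
Outer hash (tag): sum = 38+21+57+31+92+92+21 = 352; mod 256 = 96 → 60.

60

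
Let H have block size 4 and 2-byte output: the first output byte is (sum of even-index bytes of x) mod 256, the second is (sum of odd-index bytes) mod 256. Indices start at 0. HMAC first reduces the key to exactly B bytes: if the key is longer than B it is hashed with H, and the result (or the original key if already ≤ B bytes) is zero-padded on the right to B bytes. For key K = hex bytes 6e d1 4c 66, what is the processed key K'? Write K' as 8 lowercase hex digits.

Key hex bytes 6e d1 4c 66 is exactly B = 4 bytes: K' = 6e d1 4c 66.

6ed14c66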